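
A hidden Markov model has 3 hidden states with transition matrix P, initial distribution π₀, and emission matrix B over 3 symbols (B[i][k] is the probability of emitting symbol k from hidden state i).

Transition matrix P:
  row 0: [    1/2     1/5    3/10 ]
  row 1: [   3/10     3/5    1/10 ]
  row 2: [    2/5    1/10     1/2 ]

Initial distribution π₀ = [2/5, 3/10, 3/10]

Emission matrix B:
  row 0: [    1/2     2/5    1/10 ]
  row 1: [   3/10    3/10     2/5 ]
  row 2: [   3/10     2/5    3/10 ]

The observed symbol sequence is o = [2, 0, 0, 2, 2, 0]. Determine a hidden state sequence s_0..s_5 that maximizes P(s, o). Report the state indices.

path = [1, 1, 1, 1, 1, 1]

t=0: δ = [4.000e-02, 1.200e-01, 9.000e-02]  (obs o_0=2)
t=1: δ = [1.800e-02, 2.160e-02, 1.350e-02]  ψ = [1, 1, 2]  (obs o_1=0)
t=2: δ = [4.500e-03, 3.888e-03, 2.025e-03]  ψ = [0, 1, 2]  (obs o_2=0)
t=3: δ = [2.250e-04, 9.331e-04, 4.050e-04]  ψ = [0, 1, 0]  (obs o_3=2)
t=4: δ = [2.799e-05, 2.239e-04, 6.075e-05]  ψ = [1, 1, 2]  (obs o_4=2)
t=5: δ = [3.359e-05, 4.031e-05, 9.112e-06]  ψ = [1, 1, 2]  (obs o_5=0)
backtrack: best end state = 1; path = [1, 1, 1, 1, 1, 1]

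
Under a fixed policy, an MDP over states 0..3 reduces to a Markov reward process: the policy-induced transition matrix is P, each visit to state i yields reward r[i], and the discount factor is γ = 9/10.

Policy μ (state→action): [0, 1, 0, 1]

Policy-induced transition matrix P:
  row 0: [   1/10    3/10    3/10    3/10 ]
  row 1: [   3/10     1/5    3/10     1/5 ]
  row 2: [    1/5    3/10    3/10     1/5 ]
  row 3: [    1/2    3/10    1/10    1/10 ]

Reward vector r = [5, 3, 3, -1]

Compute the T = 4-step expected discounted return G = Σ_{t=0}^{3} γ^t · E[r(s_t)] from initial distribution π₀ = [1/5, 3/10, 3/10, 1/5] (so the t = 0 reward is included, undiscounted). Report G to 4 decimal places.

t=0: π = [0.2000, 0.3000, 0.3000, 0.2000], E[r] = 2.6000, γ^t·E[r] = 2.600000, running G = 2.600000
t=1: π = [0.2700, 0.2700, 0.2600, 0.2000], E[r] = 2.7400, γ^t·E[r] = 2.466000, running G = 5.066000
t=2: π = [0.2600, 0.2730, 0.2600, 0.2070], E[r] = 2.6920, γ^t·E[r] = 2.180520, running G = 7.246520
t=3: π = [0.2634, 0.2727, 0.2586, 0.2053], E[r] = 2.7056, γ^t·E[r] = 1.972382, running G = 9.218902

G = 9.2189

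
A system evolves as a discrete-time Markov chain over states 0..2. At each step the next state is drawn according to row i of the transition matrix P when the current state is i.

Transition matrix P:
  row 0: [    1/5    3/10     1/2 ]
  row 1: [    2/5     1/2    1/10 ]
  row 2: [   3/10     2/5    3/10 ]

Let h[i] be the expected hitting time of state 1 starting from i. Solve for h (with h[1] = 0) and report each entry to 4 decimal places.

First-step conditioning: h[1] = 0; for i ≠ 1, h[i] = 1 + Σ_k P[i][k]·h[k].
  h[0] = 1 + 1/5·h[0] + 1/2·h[2]
  h[2] = 1 + 3/10·h[0] + 3/10·h[2]
Solving the 2×2 linear system over states ≠ 1 gives exactly h = [120/41, 0, 110/41] (h[1] = 0 is the target).

h = [2.9268, 0.0000, 2.6829]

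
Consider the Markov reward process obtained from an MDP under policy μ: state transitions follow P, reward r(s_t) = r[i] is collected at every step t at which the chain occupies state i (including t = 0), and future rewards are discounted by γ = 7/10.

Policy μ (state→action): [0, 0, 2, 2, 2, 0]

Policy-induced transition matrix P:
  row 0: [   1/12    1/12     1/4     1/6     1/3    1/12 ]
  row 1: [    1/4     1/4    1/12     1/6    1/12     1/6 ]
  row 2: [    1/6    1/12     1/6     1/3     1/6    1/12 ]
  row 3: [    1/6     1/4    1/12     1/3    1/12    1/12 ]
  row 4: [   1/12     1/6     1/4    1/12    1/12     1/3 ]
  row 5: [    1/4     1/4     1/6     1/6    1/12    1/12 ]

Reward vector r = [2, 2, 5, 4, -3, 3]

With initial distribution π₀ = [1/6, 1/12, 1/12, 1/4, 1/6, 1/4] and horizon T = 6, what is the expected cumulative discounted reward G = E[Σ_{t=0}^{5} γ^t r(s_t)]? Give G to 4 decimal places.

G = 6.7567

t=0: π = [0.1667, 0.0833, 0.0833, 0.2500, 0.1667, 0.2500], E[r] = 2.1667, γ^t·E[r] = 2.166667, running G = 2.166667
t=1: π = [0.1667, 0.1944, 0.1667, 0.2083, 0.1319, 0.1319], E[r] = 2.3889, γ^t·E[r] = 1.672222, running G = 3.838889
t=2: π = [0.1690, 0.1834, 0.1580, 0.2182, 0.1389, 0.1325], E[r] = 2.3484, γ^t·E[r] = 1.150706, running G = 4.989595
t=3: π = [0.1673, 0.1839, 0.1589, 0.2178, 0.1387, 0.1333], E[r] = 2.3518, γ^t·E[r] = 0.806652, running G = 5.796247
t=4: π = [0.1676, 0.1841, 0.1587, 0.2179, 0.1384, 0.1333], E[r] = 2.3532, γ^t·E[r] = 0.564994, running G = 6.361241
t=5: π = [0.1676, 0.1841, 0.1587, 0.2179, 0.1385, 0.1333], E[r] = 2.3528, γ^t·E[r] = 0.395433, running G = 6.756675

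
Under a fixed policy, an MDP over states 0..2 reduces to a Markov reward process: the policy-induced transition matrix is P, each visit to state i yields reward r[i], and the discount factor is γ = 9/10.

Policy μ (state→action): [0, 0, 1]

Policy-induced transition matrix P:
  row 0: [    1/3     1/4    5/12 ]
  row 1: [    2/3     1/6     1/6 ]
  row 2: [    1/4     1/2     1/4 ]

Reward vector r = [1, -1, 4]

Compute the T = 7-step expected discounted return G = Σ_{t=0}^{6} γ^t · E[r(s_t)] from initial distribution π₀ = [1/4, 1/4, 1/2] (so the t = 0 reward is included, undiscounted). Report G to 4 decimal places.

t=0: π = [0.2500, 0.2500, 0.5000], E[r] = 2.0000, γ^t·E[r] = 2.000000, running G = 2.000000
t=1: π = [0.3750, 0.3542, 0.2708], E[r] = 1.1042, γ^t·E[r] = 0.993750, running G = 2.993750
t=2: π = [0.4288, 0.2882, 0.2830], E[r] = 1.2726, γ^t·E[r] = 1.030781, running G = 4.024531
t=3: π = [0.4058, 0.2967, 0.2975], E[r] = 1.2989, γ^t·E[r] = 0.946898, running G = 4.971430
t=4: π = [0.4075, 0.2996, 0.2929], E[r] = 1.2795, γ^t·E[r] = 0.839450, running G = 5.810879
t=5: π = [0.4088, 0.2983, 0.2929], E[r] = 1.2823, γ^t·E[r] = 0.757188, running G = 6.568067
t=6: π = [0.4083, 0.2984, 0.2933], E[r] = 1.2831, γ^t·E[r] = 0.681880, running G = 7.249946

G = 7.2499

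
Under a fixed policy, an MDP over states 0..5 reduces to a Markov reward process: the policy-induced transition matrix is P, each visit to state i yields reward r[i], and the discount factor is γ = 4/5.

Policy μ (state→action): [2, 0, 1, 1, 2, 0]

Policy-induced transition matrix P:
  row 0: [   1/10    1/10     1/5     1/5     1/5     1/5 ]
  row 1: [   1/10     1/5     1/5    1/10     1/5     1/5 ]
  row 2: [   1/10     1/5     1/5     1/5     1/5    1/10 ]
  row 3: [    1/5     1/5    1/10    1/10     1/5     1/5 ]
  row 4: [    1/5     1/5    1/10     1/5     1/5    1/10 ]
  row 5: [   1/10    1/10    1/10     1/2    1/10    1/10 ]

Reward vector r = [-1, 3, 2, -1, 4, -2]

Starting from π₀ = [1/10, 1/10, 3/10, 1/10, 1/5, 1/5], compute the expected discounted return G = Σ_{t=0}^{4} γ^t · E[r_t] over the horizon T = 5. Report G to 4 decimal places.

t=0: π = [0.1000, 0.1000, 0.3000, 0.1000, 0.2000, 0.2000], E[r] = 1.1000, γ^t·E[r] = 1.100000, running G = 1.100000
t=1: π = [0.1300, 0.1700, 0.1500, 0.2400, 0.1800, 0.1300], E[r] = 0.9000, γ^t·E[r] = 0.720000, running G = 1.820000
t=2: π = [0.1420, 0.1740, 0.1450, 0.1980, 0.1870, 0.1540], E[r] = 0.9120, γ^t·E[r] = 0.583680, running G = 2.403680
t=3: π = [0.1385, 0.1704, 0.1461, 0.2090, 0.1846, 0.1514], E[r] = 0.8915, γ^t·E[r] = 0.456448, running G = 2.860128
t=4: π = [0.1394, 0.1710, 0.1455, 0.2075, 0.1849, 0.1518], E[r] = 0.8931, γ^t·E[r] = 0.365793, running G = 3.225921

G = 3.2259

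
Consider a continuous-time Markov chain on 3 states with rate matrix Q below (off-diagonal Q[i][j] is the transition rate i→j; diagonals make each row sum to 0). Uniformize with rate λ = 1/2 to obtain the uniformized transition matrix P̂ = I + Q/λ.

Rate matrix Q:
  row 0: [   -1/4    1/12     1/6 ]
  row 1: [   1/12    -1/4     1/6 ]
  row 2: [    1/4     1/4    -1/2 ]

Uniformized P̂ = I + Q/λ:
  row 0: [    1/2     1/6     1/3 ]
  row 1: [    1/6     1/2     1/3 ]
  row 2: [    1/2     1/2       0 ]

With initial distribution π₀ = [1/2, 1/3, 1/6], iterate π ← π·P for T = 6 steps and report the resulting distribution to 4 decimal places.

π = [0.3752, 0.3749, 0.2499]

t=0: π = [0.5000, 0.3333, 0.1667]
t=1: π = [0.3889, 0.3333, 0.2778]
t=2: π = [0.3889, 0.3704, 0.2407]
t=3: π = [0.3765, 0.3704, 0.2531]
t=4: π = [0.3765, 0.3745, 0.2490]
t=5: π = [0.3752, 0.3745, 0.2503]
t=6: π = [0.3752, 0.3749, 0.2499]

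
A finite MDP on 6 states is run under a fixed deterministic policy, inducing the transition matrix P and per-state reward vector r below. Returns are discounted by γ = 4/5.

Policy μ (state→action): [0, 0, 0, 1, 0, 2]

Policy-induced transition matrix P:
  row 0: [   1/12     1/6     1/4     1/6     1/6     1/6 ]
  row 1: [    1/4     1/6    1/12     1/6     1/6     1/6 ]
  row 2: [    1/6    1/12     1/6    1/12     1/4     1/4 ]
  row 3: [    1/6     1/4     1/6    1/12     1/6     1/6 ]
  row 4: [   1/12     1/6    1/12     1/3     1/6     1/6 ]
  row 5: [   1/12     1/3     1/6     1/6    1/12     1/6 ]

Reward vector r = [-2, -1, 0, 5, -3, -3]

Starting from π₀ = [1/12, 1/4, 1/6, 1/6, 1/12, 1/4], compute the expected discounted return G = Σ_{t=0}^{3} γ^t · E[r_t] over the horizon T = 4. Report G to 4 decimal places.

t=0: π = [0.0833, 0.2500, 0.1667, 0.1667, 0.0833, 0.2500], E[r] = -0.5833, γ^t·E[r] = -0.583333, running G = -0.583333
t=1: π = [0.1528, 0.2083, 0.1458, 0.1528, 0.1597, 0.1806], E[r] = -0.7708, γ^t·E[r] = -0.616667, running G = -1.200000
t=2: π = [0.1429, 0.1973, 0.1487, 0.1684, 0.1638, 0.1788], E[r] = -0.6690, γ^t·E[r] = -0.428148, running G = -1.628148
t=3: π = [0.1427, 0.1981, 0.1485, 0.1675, 0.1642, 0.1791], E[r] = -0.6754, γ^t·E[r] = -0.345802, running G = -1.973951

G = -1.9740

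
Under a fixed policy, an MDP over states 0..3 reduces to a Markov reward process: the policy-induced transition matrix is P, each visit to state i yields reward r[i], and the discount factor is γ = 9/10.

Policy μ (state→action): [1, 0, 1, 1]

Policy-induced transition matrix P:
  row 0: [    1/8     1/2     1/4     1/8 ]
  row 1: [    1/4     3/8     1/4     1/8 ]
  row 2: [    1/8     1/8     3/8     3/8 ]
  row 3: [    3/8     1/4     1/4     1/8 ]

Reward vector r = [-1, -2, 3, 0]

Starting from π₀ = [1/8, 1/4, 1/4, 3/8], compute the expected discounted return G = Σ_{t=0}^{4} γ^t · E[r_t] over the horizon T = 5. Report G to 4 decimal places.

t=0: π = [0.1250, 0.2500, 0.2500, 0.3750], E[r] = 0.1250, γ^t·E[r] = 0.125000, running G = 0.125000
t=1: π = [0.2500, 0.2813, 0.2813, 0.1875], E[r] = 0.0313, γ^t·E[r] = 0.028125, running G = 0.153125
t=2: π = [0.2070, 0.3125, 0.2852, 0.1953], E[r] = 0.0234, γ^t·E[r] = 0.018984, running G = 0.172109
t=3: π = [0.2129, 0.3052, 0.2856, 0.1963], E[r] = 0.0337, γ^t·E[r] = 0.024561, running G = 0.196670
t=4: π = [0.2122, 0.3057, 0.2857, 0.1964], E[r] = 0.0336, γ^t·E[r] = 0.022025, running G = 0.218695

G = 0.2187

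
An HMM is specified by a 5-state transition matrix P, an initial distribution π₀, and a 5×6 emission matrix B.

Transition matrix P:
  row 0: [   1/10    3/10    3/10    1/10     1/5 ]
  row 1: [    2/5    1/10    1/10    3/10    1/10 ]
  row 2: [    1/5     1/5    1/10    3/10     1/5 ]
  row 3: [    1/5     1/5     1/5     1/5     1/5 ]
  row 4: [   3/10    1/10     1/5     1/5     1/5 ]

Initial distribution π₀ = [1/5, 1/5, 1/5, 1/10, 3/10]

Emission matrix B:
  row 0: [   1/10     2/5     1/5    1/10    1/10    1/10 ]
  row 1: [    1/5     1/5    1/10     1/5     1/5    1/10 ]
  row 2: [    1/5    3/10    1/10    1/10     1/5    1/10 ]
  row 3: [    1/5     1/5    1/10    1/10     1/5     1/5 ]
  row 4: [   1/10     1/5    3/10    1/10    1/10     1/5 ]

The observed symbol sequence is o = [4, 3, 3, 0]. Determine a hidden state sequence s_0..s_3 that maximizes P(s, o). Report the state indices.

t=0: δ = [2.000e-02, 4.000e-02, 4.000e-02, 2.000e-02, 3.000e-02]  (obs o_0=4)
t=1: δ = [1.600e-03, 1.600e-03, 6.000e-04, 1.200e-03, 8.000e-04]  ψ = [1, 2, 0, 1, 2]  (obs o_1=3)
t=2: δ = [6.400e-05, 9.600e-05, 4.800e-05, 4.800e-05, 3.200e-05]  ψ = [1, 0, 0, 1, 0]  (obs o_2=3)
t=3: δ = [3.840e-06, 3.840e-06, 3.840e-06, 5.760e-06, 1.280e-06]  ψ = [1, 0, 0, 1, 0]  (obs o_3=0)
backtrack: best end state = 3; path = [1, 0, 1, 3]

path = [1, 0, 1, 3]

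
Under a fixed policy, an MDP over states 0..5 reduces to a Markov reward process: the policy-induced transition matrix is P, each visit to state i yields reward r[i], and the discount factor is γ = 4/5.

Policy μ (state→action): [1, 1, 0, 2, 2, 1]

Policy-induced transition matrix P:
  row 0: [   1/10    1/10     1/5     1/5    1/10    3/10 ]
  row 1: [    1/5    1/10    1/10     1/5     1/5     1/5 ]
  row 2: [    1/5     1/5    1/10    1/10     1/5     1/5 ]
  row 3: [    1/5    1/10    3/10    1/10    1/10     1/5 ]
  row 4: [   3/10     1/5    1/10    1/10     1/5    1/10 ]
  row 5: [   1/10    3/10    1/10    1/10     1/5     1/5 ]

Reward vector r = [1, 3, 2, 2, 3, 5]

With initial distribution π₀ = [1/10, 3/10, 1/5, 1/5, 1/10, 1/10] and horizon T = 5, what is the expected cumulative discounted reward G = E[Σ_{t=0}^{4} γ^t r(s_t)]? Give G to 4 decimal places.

t=0: π = [0.1000, 0.3000, 0.2000, 0.2000, 0.1000, 0.1000], E[r] = 2.6000, γ^t·E[r] = 2.600000, running G = 2.600000
t=1: π = [0.1900, 0.1500, 0.1500, 0.1400, 0.1700, 0.2000], E[r] = 2.7300, γ^t·E[r] = 2.184000, running G = 4.784000
t=2: π = [0.1780, 0.1720, 0.1470, 0.1340, 0.1670, 0.2020], E[r] = 2.7670, γ^t·E[r] = 1.770880, running G = 6.554880
t=3: π = [0.1787, 0.1718, 0.1446, 0.1350, 0.1688, 0.2011], E[r] = 2.7652, γ^t·E[r] = 1.415782, running G = 7.970662
t=4: π = [0.1789, 0.1716, 0.1449, 0.1351, 0.1686, 0.2010], E[r] = 2.7643, γ^t·E[r] = 1.132241, running G = 9.102903

G = 9.1029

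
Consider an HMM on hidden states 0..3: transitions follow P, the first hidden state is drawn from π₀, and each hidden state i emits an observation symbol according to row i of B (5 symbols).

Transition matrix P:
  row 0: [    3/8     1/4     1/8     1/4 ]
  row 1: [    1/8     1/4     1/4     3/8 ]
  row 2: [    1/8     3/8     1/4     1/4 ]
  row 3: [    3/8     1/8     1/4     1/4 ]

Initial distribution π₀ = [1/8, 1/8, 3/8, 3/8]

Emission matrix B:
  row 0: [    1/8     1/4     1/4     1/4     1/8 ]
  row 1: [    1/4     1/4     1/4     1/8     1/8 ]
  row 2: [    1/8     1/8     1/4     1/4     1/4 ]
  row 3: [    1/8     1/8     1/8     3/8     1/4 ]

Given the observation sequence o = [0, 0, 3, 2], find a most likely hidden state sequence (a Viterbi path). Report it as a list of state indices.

t=0: δ = [1.562e-02, 3.125e-02, 4.688e-02, 4.688e-02]  (obs o_0=0)
t=1: δ = [2.197e-03, 4.395e-03, 1.465e-03, 1.465e-03]  ψ = [3, 2, 2, 1]  (obs o_1=0)
t=2: δ = [2.060e-04, 1.373e-04, 2.747e-04, 6.180e-04]  ψ = [0, 1, 1, 1]  (obs o_2=3)
t=3: δ = [5.794e-05, 2.575e-05, 3.862e-05, 1.931e-05]  ψ = [3, 2, 3, 3]  (obs o_3=2)
backtrack: best end state = 0; path = [2, 1, 3, 0]

path = [2, 1, 3, 0]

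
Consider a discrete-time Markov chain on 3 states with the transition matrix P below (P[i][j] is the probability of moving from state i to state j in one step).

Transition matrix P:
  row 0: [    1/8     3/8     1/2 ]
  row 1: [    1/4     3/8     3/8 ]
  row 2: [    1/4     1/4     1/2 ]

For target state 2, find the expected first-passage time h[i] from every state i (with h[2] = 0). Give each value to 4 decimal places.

h = [2.2069, 2.4828, 0.0000]

First-step conditioning: h[2] = 0; for i ≠ 2, h[i] = 1 + Σ_k P[i][k]·h[k].
  h[0] = 1 + 1/8·h[0] + 3/8·h[1]
  h[1] = 1 + 1/4·h[0] + 3/8·h[1]
Solving the 2×2 linear system over states ≠ 2 gives exactly h = [64/29, 72/29, 0] (h[2] = 0 is the target).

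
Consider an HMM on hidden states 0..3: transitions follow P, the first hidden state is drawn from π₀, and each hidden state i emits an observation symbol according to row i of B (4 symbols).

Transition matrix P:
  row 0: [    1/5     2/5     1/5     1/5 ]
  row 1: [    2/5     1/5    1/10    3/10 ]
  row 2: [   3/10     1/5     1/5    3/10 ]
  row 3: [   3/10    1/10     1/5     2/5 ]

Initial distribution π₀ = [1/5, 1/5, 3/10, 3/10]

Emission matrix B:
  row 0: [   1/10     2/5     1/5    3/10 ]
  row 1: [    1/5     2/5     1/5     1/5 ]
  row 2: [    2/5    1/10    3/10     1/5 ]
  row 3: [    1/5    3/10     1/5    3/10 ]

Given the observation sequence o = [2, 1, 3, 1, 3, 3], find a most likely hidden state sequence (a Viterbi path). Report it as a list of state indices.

t=0: δ = [4.000e-02, 4.000e-02, 9.000e-02, 6.000e-02]  (obs o_0=2)
t=1: δ = [1.080e-02, 7.200e-03, 1.800e-03, 8.100e-03]  ψ = [2, 2, 2, 2]  (obs o_1=1)
t=2: δ = [8.640e-04, 8.640e-04, 4.320e-04, 9.720e-04]  ψ = [1, 0, 0, 3]  (obs o_2=3)
t=3: δ = [1.382e-04, 1.382e-04, 1.944e-05, 1.166e-04]  ψ = [1, 0, 3, 3]  (obs o_3=1)
t=4: δ = [1.659e-05, 1.106e-05, 5.530e-06, 1.400e-05]  ψ = [1, 0, 0, 3]  (obs o_4=3)
t=5: δ = [1.327e-06, 1.327e-06, 6.636e-07, 1.680e-06]  ψ = [1, 0, 0, 3]  (obs o_5=3)
backtrack: best end state = 3; path = [2, 3, 3, 3, 3, 3]

path = [2, 3, 3, 3, 3, 3]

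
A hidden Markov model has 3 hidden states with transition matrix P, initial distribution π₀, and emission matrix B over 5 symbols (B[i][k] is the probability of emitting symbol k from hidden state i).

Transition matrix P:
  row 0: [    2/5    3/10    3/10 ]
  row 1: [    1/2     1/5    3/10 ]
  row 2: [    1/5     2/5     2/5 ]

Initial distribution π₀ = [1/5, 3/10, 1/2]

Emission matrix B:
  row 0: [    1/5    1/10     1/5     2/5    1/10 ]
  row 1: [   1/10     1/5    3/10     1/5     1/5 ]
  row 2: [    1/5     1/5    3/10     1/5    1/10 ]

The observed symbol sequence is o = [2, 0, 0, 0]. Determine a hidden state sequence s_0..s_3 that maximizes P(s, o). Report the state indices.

t=0: δ = [4.000e-02, 9.000e-02, 1.500e-01]  (obs o_0=2)
t=1: δ = [9.000e-03, 6.000e-03, 1.200e-02]  ψ = [1, 2, 2]  (obs o_1=0)
t=2: δ = [7.200e-04, 4.800e-04, 9.600e-04]  ψ = [0, 2, 2]  (obs o_2=0)
t=3: δ = [5.760e-05, 3.840e-05, 7.680e-05]  ψ = [0, 2, 2]  (obs o_3=0)
backtrack: best end state = 2; path = [2, 2, 2, 2]

path = [2, 2, 2, 2]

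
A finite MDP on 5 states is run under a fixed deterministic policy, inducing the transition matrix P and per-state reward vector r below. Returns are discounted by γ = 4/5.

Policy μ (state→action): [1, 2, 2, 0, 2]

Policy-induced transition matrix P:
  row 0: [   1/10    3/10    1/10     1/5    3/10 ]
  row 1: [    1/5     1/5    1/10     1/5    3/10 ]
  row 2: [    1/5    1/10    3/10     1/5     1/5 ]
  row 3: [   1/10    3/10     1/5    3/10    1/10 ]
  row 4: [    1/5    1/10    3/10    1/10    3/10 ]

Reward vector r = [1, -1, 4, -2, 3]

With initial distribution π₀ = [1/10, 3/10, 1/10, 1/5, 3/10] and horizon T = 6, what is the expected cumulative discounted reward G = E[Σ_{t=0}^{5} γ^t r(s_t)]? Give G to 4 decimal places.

G = 3.7794

t=0: π = [0.1000, 0.3000, 0.1000, 0.2000, 0.3000], E[r] = 0.7000, γ^t·E[r] = 0.700000, running G = 0.700000
t=1: π = [0.1700, 0.1900, 0.2000, 0.1900, 0.2500], E[r] = 1.1500, γ^t·E[r] = 0.920000, running G = 1.620000
t=2: π = [0.1640, 0.1910, 0.2090, 0.1940, 0.2420], E[r] = 1.1470, γ^t·E[r] = 0.734080, running G = 2.354080
t=3: π = [0.1642, 0.1907, 0.2096, 0.1952, 0.2403], E[r] = 1.1424, γ^t·E[r] = 0.584909, running G = 2.938989
t=4: π = [0.1641, 0.1910, 0.2095, 0.1955, 0.2400], E[r] = 1.1401, γ^t·E[r] = 0.466997, running G = 3.405986
t=5: π = [0.1640, 0.1910, 0.2094, 0.1955, 0.2400], E[r] = 1.1396, γ^t·E[r] = 0.373422, running G = 3.779408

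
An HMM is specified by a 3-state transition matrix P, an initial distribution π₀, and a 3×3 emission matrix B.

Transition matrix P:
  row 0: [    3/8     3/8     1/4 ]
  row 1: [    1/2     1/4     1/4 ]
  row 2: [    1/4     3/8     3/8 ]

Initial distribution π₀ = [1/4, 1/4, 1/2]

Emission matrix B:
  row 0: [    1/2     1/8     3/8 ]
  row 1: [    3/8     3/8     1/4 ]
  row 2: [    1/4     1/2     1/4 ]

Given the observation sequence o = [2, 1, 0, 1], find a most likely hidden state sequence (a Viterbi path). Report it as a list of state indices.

path = [2, 1, 0, 1]

t=0: δ = [9.375e-02, 6.250e-02, 1.250e-01]  (obs o_0=2)
t=1: δ = [4.395e-03, 1.758e-02, 2.344e-02]  ψ = [0, 2, 2]  (obs o_1=1)
t=2: δ = [4.395e-03, 3.296e-03, 2.197e-03]  ψ = [1, 2, 2]  (obs o_2=0)
t=3: δ = [2.060e-04, 6.180e-04, 5.493e-04]  ψ = [0, 0, 0]  (obs o_3=1)
backtrack: best end state = 1; path = [2, 1, 0, 1]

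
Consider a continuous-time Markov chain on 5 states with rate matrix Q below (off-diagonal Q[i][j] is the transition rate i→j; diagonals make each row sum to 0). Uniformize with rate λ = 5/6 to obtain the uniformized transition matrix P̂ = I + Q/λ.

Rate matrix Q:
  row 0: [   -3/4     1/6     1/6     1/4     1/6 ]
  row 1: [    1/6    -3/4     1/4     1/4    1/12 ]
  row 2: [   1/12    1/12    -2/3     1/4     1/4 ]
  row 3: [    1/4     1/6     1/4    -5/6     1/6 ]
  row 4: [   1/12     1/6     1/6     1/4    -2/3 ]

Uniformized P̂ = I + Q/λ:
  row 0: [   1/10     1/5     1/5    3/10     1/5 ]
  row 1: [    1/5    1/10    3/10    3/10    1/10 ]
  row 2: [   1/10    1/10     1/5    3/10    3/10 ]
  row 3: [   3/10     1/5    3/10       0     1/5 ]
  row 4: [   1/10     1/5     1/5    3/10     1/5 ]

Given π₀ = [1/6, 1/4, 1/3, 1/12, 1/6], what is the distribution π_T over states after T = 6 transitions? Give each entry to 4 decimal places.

t=0: π = [0.1667, 0.2500, 0.3333, 0.0833, 0.1667]
t=1: π = [0.1417, 0.1417, 0.2333, 0.2750, 0.2083]
t=2: π = [0.1692, 0.1625, 0.2417, 0.2175, 0.2092]
t=3: π = [0.1598, 0.1596, 0.2380, 0.2348, 0.2079]
t=4: π = [0.1629, 0.1602, 0.2394, 0.2296, 0.2078]
t=5: π = [0.1619, 0.1600, 0.2390, 0.2311, 0.2079]
t=6: π = [0.1622, 0.1601, 0.2391, 0.2307, 0.2079]

π = [0.1622, 0.1601, 0.2391, 0.2307, 0.2079]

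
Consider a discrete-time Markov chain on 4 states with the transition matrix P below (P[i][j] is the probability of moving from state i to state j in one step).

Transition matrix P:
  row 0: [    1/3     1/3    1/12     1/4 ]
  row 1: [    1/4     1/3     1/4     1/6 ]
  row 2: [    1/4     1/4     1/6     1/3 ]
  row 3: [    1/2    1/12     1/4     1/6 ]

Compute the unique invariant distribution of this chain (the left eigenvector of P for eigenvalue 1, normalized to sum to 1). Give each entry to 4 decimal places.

π = [0.3339, 0.2623, 0.1794, 0.2244]

Balance equations π_j = Σ_i π_i·P[i][j]:
  π_0 = 1/3·π_0 + 1/4·π_1 + 1/4·π_2 + 1/2·π_3
  π_1 = 1/3·π_0 + 1/3·π_1 + 1/4·π_2 + 1/12·π_3
  π_2 = 1/12·π_0 + 1/4·π_1 + 1/6·π_2 + 1/4·π_3
  normalize: π_0 + π_1 + π_2 + π_3 = 1
Solving the linear system gives exactly π = [188/563, 443/1689, 101/563, 379/1689].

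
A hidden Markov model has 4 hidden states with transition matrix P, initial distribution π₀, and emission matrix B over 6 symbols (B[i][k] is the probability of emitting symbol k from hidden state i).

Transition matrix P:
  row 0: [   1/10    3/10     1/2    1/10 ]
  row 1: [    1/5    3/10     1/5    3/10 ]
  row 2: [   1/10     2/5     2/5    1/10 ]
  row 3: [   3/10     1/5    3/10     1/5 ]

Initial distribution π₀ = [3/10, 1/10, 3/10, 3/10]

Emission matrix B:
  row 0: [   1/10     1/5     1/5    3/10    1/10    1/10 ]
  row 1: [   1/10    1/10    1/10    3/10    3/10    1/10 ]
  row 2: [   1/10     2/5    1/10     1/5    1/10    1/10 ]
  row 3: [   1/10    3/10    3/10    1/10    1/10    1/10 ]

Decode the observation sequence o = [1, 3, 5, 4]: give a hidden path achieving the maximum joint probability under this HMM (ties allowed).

path = [3, 0, 2, 1]

t=0: δ = [6.000e-02, 1.000e-02, 1.200e-01, 9.000e-02]  (obs o_0=1)
t=1: δ = [8.100e-03, 1.440e-02, 9.600e-03, 1.800e-03]  ψ = [3, 2, 2, 3]  (obs o_1=3)
t=2: δ = [2.880e-04, 4.320e-04, 4.050e-04, 4.320e-04]  ψ = [1, 1, 0, 1]  (obs o_2=5)
t=3: δ = [1.296e-05, 4.860e-05, 1.620e-05, 1.296e-05]  ψ = [3, 2, 2, 1]  (obs o_3=4)
backtrack: best end state = 1; path = [3, 0, 2, 1]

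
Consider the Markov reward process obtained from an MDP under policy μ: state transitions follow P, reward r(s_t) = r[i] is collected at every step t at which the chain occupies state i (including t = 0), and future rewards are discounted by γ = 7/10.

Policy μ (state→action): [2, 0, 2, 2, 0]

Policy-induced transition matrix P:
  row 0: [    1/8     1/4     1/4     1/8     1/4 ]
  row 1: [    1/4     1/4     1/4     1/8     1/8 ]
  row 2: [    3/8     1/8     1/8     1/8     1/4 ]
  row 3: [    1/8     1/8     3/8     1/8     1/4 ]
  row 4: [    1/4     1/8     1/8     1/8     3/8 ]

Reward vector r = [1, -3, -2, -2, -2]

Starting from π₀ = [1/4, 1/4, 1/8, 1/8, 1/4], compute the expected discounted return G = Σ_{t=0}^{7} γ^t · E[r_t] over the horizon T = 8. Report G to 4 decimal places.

t=0: π = [0.2500, 0.2500, 0.1250, 0.1250, 0.2500], E[r] = -1.5000, γ^t·E[r] = -1.500000, running G = -1.500000
t=1: π = [0.2188, 0.1875, 0.2188, 0.1250, 0.2500], E[r] = -1.5313, γ^t·E[r] = -1.071875, running G = -2.571875
t=2: π = [0.2344, 0.1758, 0.2070, 0.1250, 0.2578], E[r] = -1.4727, γ^t·E[r] = -0.721602, running G = -3.293477
t=3: π = [0.2310, 0.1763, 0.2075, 0.1250, 0.2603], E[r] = -1.4834, γ^t·E[r] = -0.508806, running G = -3.802282
t=4: π = [0.2314, 0.1759, 0.2072, 0.1250, 0.2605], E[r] = -1.4816, γ^t·E[r] = -0.355724, running G = -4.158007
t=5: π = [0.2313, 0.1759, 0.2072, 0.1250, 0.2606], E[r] = -1.4819, γ^t·E[r] = -0.249063, running G = -4.407070
t=6: π = [0.2314, 0.1759, 0.2072, 0.1250, 0.2606], E[r] = -1.4818, γ^t·E[r] = -0.174338, running G = -4.581408
t=7: π = [0.2314, 0.1759, 0.2072, 0.1250, 0.2606], E[r] = -1.4819, γ^t·E[r] = -0.122037, running G = -4.703445

G = -4.7034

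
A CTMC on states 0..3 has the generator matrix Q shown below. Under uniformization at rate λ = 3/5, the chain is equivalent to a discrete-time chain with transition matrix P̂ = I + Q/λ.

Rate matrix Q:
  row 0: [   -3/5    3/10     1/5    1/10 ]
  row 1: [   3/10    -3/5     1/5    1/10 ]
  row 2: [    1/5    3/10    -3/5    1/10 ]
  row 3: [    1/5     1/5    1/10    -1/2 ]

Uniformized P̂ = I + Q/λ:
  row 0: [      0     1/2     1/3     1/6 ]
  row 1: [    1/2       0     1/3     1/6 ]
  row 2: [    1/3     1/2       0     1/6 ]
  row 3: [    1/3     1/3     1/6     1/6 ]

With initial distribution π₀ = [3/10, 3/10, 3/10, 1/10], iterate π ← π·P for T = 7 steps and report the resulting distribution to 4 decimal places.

t=0: π = [0.3000, 0.3000, 0.3000, 0.1000]
t=1: π = [0.2833, 0.3333, 0.2167, 0.1667]
t=2: π = [0.2944, 0.3056, 0.2333, 0.1667]
t=3: π = [0.2861, 0.3194, 0.2278, 0.1667]
t=4: π = [0.2912, 0.3125, 0.2296, 0.1667]
t=5: π = [0.2883, 0.3160, 0.2290, 0.1667]
t=6: π = [0.2899, 0.3142, 0.2292, 0.1667]
t=7: π = [0.2891, 0.3151, 0.2291, 0.1667]

π = [0.2891, 0.3151, 0.2291, 0.1667]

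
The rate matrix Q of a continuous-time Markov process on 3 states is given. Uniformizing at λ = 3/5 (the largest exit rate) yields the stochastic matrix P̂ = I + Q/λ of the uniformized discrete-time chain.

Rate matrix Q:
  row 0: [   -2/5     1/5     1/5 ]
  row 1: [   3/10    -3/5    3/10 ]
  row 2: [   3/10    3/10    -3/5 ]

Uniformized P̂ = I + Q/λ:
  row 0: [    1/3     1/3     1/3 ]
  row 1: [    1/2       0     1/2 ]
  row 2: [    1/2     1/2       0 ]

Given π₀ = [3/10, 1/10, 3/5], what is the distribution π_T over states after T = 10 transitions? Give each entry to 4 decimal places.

π = [0.4286, 0.2855, 0.2860]

t=0: π = [0.3000, 0.1000, 0.6000]
t=1: π = [0.4500, 0.4000, 0.1500]
t=2: π = [0.4250, 0.2250, 0.3500]
t=3: π = [0.4292, 0.3167, 0.2542]
t=4: π = [0.4285, 0.2701, 0.3014]
t=5: π = [0.4286, 0.2935, 0.2779]
t=6: π = [0.4286, 0.2818, 0.2896]
t=7: π = [0.4286, 0.2877, 0.2838]
t=8: π = [0.4286, 0.2847, 0.2867]
t=9: π = [0.4286, 0.2862, 0.2852]
t=10: π = [0.4286, 0.2855, 0.2860]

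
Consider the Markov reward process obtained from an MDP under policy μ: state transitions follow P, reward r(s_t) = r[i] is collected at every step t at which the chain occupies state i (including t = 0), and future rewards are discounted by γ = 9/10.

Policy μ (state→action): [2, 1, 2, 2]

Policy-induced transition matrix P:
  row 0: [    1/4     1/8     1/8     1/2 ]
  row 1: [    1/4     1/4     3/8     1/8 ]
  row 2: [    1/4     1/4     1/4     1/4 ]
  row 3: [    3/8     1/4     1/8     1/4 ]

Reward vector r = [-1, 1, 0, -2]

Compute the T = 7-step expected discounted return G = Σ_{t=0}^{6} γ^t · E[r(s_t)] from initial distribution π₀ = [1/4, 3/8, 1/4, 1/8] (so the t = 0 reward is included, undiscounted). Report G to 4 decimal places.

G = -2.8253

t=0: π = [0.2500, 0.3750, 0.2500, 0.1250], E[r] = -0.1250, γ^t·E[r] = -0.125000, running G = -0.125000
t=1: π = [0.2656, 0.2188, 0.2500, 0.2656], E[r] = -0.5781, γ^t·E[r] = -0.520313, running G = -0.645313
t=2: π = [0.2832, 0.2168, 0.2109, 0.2891], E[r] = -0.6445, γ^t·E[r] = -0.522070, running G = -1.167383
t=3: π = [0.2861, 0.2146, 0.2056, 0.2937], E[r] = -0.6589, γ^t·E[r] = -0.480364, running G = -1.647747
t=4: π = [0.2867, 0.2142, 0.2043, 0.2947], E[r] = -0.6619, γ^t·E[r] = -0.434270, running G = -2.082017
t=5: π = [0.2868, 0.2142, 0.2041, 0.2949], E[r] = -0.6625, γ^t·E[r] = -0.391185, running G = -2.473202
t=6: π = [0.2869, 0.2141, 0.2041, 0.2949], E[r] = -0.6626, γ^t·E[r] = -0.352131, running G = -2.825333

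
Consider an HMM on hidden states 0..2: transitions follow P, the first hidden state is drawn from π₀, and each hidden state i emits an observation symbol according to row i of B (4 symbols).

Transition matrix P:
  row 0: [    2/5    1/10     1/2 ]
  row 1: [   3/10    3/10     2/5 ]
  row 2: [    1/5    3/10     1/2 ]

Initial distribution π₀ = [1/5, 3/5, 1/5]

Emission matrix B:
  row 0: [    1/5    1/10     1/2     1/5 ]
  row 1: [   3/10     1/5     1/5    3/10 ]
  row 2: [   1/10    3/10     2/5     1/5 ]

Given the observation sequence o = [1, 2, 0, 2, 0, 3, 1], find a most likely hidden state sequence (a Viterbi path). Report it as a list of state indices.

t=0: δ = [2.000e-02, 1.200e-01, 6.000e-02]  (obs o_0=1)
t=1: δ = [1.800e-02, 7.200e-03, 1.920e-02]  ψ = [1, 1, 1]  (obs o_1=2)
t=2: δ = [1.440e-03, 1.728e-03, 9.600e-04]  ψ = [0, 2, 2]  (obs o_2=0)
t=3: δ = [2.880e-04, 1.037e-04, 2.880e-04]  ψ = [0, 1, 0]  (obs o_3=2)
t=4: δ = [2.304e-05, 2.592e-05, 1.440e-05]  ψ = [0, 2, 0]  (obs o_4=0)
t=5: δ = [1.843e-06, 2.333e-06, 2.304e-06]  ψ = [0, 1, 0]  (obs o_5=3)
t=6: δ = [7.373e-08, 1.400e-07, 3.456e-07]  ψ = [0, 1, 2]  (obs o_6=1)
backtrack: best end state = 2; path = [1, 0, 0, 0, 0, 2, 2]

path = [1, 0, 0, 0, 0, 2, 2]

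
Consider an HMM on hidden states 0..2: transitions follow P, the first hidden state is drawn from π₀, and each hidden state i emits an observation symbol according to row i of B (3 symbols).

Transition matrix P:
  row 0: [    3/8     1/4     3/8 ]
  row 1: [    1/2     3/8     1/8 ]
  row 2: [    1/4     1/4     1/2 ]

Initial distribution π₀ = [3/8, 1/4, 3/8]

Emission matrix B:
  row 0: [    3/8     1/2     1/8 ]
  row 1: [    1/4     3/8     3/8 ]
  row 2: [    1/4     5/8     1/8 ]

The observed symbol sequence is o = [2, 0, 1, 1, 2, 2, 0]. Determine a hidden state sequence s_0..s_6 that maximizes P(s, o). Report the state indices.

t=0: δ = [4.688e-02, 9.375e-02, 4.688e-02]  (obs o_0=2)
t=1: δ = [1.758e-02, 8.789e-03, 5.859e-03]  ψ = [1, 1, 2]  (obs o_1=0)
t=2: δ = [3.296e-03, 1.648e-03, 4.120e-03]  ψ = [0, 0, 0]  (obs o_2=1)
t=3: δ = [6.180e-04, 3.862e-04, 1.287e-03]  ψ = [0, 2, 2]  (obs o_3=1)
t=4: δ = [4.023e-05, 1.207e-04, 8.047e-05]  ψ = [2, 2, 2]  (obs o_4=2)
t=5: δ = [7.544e-06, 1.697e-05, 5.029e-06]  ψ = [1, 1, 2]  (obs o_5=2)
t=6: δ = [3.183e-06, 1.591e-06, 7.072e-07]  ψ = [1, 1, 0]  (obs o_6=0)
backtrack: best end state = 0; path = [1, 0, 2, 2, 1, 1, 0]

path = [1, 0, 2, 2, 1, 1, 0]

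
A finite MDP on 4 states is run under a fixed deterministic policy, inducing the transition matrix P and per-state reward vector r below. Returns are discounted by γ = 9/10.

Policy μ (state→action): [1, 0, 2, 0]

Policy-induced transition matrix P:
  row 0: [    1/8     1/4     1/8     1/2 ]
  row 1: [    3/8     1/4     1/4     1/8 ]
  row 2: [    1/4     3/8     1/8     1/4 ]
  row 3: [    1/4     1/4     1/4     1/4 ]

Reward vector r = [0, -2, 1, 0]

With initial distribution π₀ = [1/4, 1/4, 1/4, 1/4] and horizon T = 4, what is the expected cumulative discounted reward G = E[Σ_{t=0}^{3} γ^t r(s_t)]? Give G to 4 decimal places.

G = -1.1310

t=0: π = [0.2500, 0.2500, 0.2500, 0.2500], E[r] = -0.2500, γ^t·E[r] = -0.250000, running G = -0.250000
t=1: π = [0.2500, 0.2813, 0.1875, 0.2813], E[r] = -0.3750, γ^t·E[r] = -0.337500, running G = -0.587500
t=2: π = [0.2539, 0.2734, 0.1953, 0.2773], E[r] = -0.3516, γ^t·E[r] = -0.284766, running G = -0.872266
t=3: π = [0.2524, 0.2744, 0.1938, 0.2793], E[r] = -0.3550, γ^t·E[r] = -0.258781, running G = -1.131046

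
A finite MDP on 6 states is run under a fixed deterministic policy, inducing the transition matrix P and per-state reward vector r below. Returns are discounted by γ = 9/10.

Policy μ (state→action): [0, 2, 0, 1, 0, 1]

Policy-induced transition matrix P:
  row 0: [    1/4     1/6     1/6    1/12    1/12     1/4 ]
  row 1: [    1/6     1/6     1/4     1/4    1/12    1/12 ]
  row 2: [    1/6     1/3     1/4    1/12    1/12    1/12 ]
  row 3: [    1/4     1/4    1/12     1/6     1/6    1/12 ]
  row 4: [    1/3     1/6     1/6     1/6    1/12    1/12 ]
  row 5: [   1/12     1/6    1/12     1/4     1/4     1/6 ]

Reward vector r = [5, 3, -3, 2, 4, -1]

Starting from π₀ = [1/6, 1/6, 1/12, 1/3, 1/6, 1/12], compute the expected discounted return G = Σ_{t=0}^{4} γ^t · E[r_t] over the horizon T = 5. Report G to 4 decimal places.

t=0: π = [0.1667, 0.1667, 0.0833, 0.3333, 0.1667, 0.0833], E[r] = 2.3333, γ^t·E[r] = 2.333333, running G = 2.333333
t=1: π = [0.2292, 0.2083, 0.1528, 0.1667, 0.1250, 0.1181], E[r] = 2.0278, γ^t·E[r] = 1.825000, running G = 4.158333
t=2: π = [0.2106, 0.2060, 0.1730, 0.1620, 0.1169, 0.1314], E[r] = 1.8125, γ^t·E[r] = 1.468125, running G = 5.626458
t=3: π = [0.2063, 0.2090, 0.1738, 0.1628, 0.1187, 0.1294], E[r] = 1.8081, γ^t·E[r] = 1.318078, running G = 6.944536
t=4: π = [0.2064, 0.2092, 0.1742, 0.1632, 0.1185, 0.1285], E[r] = 1.8089, γ^t·E[r] = 1.186787, running G = 8.131324

G = 8.1313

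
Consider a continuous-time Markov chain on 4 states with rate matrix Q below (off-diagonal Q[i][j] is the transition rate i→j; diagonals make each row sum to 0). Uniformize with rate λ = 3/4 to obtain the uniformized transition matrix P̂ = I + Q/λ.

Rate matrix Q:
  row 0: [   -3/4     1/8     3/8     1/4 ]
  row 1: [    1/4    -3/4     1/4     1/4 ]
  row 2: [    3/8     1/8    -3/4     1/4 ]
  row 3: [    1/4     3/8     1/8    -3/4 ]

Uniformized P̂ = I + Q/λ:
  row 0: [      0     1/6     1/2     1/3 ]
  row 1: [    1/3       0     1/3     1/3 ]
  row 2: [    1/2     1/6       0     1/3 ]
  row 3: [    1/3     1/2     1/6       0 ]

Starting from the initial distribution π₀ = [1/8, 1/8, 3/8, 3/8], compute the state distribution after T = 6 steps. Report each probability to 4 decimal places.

t=0: π = [0.1250, 0.1250, 0.3750, 0.3750]
t=1: π = [0.3542, 0.2708, 0.1667, 0.2083]
t=2: π = [0.2431, 0.1910, 0.3021, 0.2639]
t=3: π = [0.3027, 0.2228, 0.2292, 0.2454]
t=4: π = [0.2706, 0.2113, 0.2665, 0.2515]
t=5: π = [0.2875, 0.2153, 0.2477, 0.2495]
t=6: π = [0.2788, 0.2139, 0.2571, 0.2502]

π = [0.2788, 0.2139, 0.2571, 0.2502]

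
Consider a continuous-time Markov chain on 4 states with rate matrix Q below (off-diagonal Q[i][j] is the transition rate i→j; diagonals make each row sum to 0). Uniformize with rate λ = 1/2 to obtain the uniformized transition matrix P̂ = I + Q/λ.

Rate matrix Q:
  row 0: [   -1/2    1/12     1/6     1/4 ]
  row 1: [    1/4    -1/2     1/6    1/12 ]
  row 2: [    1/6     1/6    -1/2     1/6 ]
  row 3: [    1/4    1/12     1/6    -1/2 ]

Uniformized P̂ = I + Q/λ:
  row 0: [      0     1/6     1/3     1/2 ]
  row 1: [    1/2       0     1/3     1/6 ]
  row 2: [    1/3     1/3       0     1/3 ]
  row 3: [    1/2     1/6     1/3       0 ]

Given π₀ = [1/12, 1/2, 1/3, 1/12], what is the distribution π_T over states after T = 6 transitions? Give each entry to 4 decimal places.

t=0: π = [0.0833, 0.5000, 0.3333, 0.0833]
t=1: π = [0.4028, 0.1389, 0.2222, 0.2361]
t=2: π = [0.2616, 0.1806, 0.2593, 0.2986]
t=3: π = [0.3260, 0.1798, 0.2469, 0.2473]
t=4: π = [0.2958, 0.1779, 0.2510, 0.2753]
t=5: π = [0.3102, 0.1789, 0.2497, 0.2612]
t=6: π = [0.3033, 0.1785, 0.2501, 0.2681]

π = [0.3033, 0.1785, 0.2501, 0.2681]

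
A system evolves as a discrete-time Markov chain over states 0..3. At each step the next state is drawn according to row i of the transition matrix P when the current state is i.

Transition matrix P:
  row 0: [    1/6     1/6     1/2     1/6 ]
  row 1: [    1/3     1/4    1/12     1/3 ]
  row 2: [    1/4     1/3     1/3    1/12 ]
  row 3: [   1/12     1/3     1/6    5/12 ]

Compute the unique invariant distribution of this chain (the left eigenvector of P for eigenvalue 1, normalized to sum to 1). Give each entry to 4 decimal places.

π = [0.2127, 0.2750, 0.2576, 0.2547]

Balance equations π_j = Σ_i π_i·P[i][j]:
  π_0 = 1/6·π_0 + 1/3·π_1 + 1/4·π_2 + 1/12·π_3
  π_1 = 1/6·π_0 + 1/4·π_1 + 1/3·π_2 + 1/3·π_3
  π_2 = 1/2·π_0 + 1/12·π_1 + 1/3·π_2 + 1/6·π_3
  normalize: π_0 + π_1 + π_2 + π_3 = 1
Solving the linear system gives exactly π = [147/691, 190/691, 178/691, 176/691].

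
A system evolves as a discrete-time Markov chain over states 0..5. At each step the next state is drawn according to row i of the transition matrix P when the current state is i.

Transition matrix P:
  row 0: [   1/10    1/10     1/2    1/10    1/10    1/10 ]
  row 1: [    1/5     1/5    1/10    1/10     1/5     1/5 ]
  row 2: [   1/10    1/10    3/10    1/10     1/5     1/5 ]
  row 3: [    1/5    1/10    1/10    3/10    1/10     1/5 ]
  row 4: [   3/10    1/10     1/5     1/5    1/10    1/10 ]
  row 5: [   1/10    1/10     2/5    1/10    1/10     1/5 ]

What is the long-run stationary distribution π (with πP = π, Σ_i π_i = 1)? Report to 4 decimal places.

π = [0.1532, 0.1111, 0.2831, 0.1424, 0.1394, 0.1707]

Balance equations π_j = Σ_i π_i·P[i][j]:
  π_0 = 1/10·π_0 + 1/5·π_1 + 1/10·π_2 + 1/5·π_3 + 3/10·π_4 + 1/10·π_5
  π_1 = 1/10·π_0 + 1/5·π_1 + 1/10·π_2 + 1/10·π_3 + 1/10·π_4 + 1/10·π_5
  π_2 = 1/2·π_0 + 1/10·π_1 + 3/10·π_2 + 1/10·π_3 + 1/5·π_4 + 2/5·π_5
  π_3 = 1/10·π_0 + 1/10·π_1 + 1/10·π_2 + 3/10·π_3 + 1/5·π_4 + 1/10·π_5
  π_4 = 1/10·π_0 + 1/5·π_1 + 1/5·π_2 + 1/10·π_3 + 1/10·π_4 + 1/10·π_5
  normalize: π_0 + π_1 + π_2 + π_3 + π_4 + π_5 = 1
Solving the linear system gives exactly π = [1375/8973, 1/9, 2540/8973, 142/997, 139/997, 1532/8973].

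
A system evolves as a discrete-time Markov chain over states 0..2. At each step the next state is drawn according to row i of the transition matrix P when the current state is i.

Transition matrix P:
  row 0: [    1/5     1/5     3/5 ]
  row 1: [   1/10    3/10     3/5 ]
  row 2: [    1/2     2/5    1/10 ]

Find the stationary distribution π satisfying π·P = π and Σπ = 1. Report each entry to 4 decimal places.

Balance equations π_j = Σ_i π_i·P[i][j]:
  π_0 = 1/5·π_0 + 1/10·π_1 + 1/2·π_2
  π_1 = 1/5·π_0 + 3/10·π_1 + 2/5·π_2
  normalize: π_0 + π_1 + π_2 = 1
Solving the linear system gives exactly π = [13/45, 14/45, 2/5].

π = [0.2889, 0.3111, 0.4000]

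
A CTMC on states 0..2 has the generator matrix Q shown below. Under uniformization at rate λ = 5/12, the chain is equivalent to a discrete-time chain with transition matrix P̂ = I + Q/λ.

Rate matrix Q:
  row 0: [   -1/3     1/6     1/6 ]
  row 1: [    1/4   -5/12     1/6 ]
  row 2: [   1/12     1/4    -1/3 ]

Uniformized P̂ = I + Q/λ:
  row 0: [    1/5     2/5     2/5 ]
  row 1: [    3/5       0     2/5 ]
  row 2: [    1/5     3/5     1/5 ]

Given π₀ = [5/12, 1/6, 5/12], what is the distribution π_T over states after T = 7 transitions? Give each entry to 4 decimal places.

t=0: π = [0.4167, 0.1667, 0.4167]
t=1: π = [0.2667, 0.4167, 0.3167]
t=2: π = [0.3667, 0.2967, 0.3367]
t=3: π = [0.3187, 0.3487, 0.3327]
t=4: π = [0.3395, 0.3271, 0.3335]
t=5: π = [0.3308, 0.3359, 0.3333]
t=6: π = [0.3343, 0.3323, 0.3333]
t=7: π = [0.3329, 0.3337, 0.3333]

π = [0.3329, 0.3337, 0.3333]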